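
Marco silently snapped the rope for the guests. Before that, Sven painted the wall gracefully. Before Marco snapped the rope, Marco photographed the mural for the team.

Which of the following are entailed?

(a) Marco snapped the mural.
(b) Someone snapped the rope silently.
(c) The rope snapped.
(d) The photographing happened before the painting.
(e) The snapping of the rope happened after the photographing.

(b), (c), (e)

(a) Not entailed — Marco snapped the rope, not the mural; the mural belongs to the photographing event.
(b) Entailed — every conjunct here is already in the original snapping event.
(c) Entailed — 'Marco snapped the rope' is causative; it entails the inchoative 'the rope snapped'.
(d) Not entailed — the narrative doesn't order the photographing relative to the painting.
(e) Entailed — the narrative places the photographing before the snapping.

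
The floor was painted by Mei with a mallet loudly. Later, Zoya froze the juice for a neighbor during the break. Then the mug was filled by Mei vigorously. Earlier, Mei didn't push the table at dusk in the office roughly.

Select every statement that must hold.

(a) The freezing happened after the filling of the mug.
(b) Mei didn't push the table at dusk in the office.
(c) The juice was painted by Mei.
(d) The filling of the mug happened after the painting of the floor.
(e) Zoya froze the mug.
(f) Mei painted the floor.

(a) Not entailed — the narrative places the freezing before the filling, not after.
(b) Not entailed — dropping 'roughly' under negation is not valid — the original leaves open that Mei pushed the table some other way.
(c) Not entailed — Mei painted the floor, not the juice; the juice belongs to the freezing event.
(d) Entailed — the narrative places the painting before the filling.
(e) Not entailed — Zoya froze the juice, not the mug; the mug belongs to the filling event.
(f) Entailed — dropping 'loudly', 'with a mallet' leaves a sub-description the original still satisfies.

(d), (f)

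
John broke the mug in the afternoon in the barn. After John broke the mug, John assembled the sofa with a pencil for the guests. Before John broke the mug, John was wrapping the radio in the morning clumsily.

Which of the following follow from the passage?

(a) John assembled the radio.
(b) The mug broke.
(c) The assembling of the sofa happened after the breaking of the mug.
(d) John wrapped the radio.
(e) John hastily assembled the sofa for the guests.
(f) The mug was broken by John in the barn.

(b), (c), (f)

(a) Not entailed — John assembled the sofa, not the radio; the radio belongs to the wrapping event.
(b) Entailed — 'John broke the mug' is causative; it entails the inchoative 'the mug broke'.
(c) Entailed — the narrative places the breaking before the assembling.
(d) Not entailed — 'was wrapping' is progressive on an accomplishment; it does not entail the completed 'wrapped'.
(e) Not entailed — 'hastily' adds information not in the original event.
(f) Entailed — dropping 'in the afternoon' leaves a sub-description the original still satisfies.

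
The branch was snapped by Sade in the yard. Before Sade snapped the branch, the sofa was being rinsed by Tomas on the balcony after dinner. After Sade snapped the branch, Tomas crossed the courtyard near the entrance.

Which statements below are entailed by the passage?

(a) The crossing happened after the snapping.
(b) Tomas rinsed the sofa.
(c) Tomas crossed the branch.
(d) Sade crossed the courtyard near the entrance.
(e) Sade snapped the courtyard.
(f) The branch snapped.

(a) Entailed — the narrative places the snapping before the crossing.
(b) Entailed — 'rinse' is an activity; 'was rinsing' entails that some rinsing happened, so 'rinsed' holds.
(c) Not entailed — Tomas crossed the courtyard, not the branch; the branch belongs to the snapping event.
(d) Not entailed — the passage has Tomas crossing the courtyard, not Sade.
(e) Not entailed — Sade snapped the branch, not the courtyard; the courtyard belongs to the crossing event.
(f) Entailed — 'Sade snapped the branch' is causative; it entails the inchoative 'the branch snapped'.

(a), (b), (f)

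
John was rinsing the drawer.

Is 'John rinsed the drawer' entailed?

'rinse' is atelic; if John was rinsing the drawer, then John rinsed the drawer (for some time).

yes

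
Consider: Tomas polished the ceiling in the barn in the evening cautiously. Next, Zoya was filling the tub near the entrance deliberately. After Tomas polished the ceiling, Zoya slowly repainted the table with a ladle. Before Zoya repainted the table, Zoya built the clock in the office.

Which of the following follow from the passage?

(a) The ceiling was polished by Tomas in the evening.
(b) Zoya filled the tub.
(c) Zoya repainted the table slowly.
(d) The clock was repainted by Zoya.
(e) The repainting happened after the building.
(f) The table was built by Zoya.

(a) Entailed — every conjunct here is already in the original polishing event.
(b) Not entailed — 'was filling' is progressive on an accomplishment; it does not entail the completed 'filled'.
(c) Entailed — dropping 'with a ladle' leaves a sub-description the original still satisfies.
(d) Not entailed — Zoya repainted the table, not the clock; the clock belongs to the building event.
(e) Entailed — the narrative places the building before the repainting.
(f) Not entailed — Zoya built the clock, not the table; the table belongs to the repainting event.

(a), (c), (e)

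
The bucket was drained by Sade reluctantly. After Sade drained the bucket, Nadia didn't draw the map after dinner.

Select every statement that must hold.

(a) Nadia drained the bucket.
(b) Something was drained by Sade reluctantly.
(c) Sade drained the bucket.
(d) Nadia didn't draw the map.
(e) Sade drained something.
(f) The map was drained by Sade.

(b), (c), (e)

(a) Not entailed — the passage has Sade draining the bucket, not Nadia.
(b) Entailed — the original entails any weakening of itself; this just generalizes the patient.
(c) Entailed — the original entails any weakening of itself; this just drops 'reluctantly'.
(d) Not entailed — dropping 'after dinner' under negation is not valid — the original leaves open that Nadia drew the map some other way.
(e) Entailed — dropping 'reluctantly' and generalizing the patient leaves a sub-description the original still satisfies.
(f) Not entailed — Sade drained the bucket, not the map; the map belongs to the drawing event.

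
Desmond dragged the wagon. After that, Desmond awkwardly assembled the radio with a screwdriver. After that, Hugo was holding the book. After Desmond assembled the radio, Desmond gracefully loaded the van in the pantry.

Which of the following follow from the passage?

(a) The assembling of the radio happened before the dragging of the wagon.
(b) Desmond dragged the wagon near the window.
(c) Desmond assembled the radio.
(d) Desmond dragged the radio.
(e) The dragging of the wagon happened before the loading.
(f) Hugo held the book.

(c), (e), (f)

(a) Not entailed — the narrative places the dragging before the assembling, not after.
(b) Not entailed — 'near the window' adds information not in the original event.
(c) Entailed — every conjunct here is already in the original assembling event.
(d) Not entailed — Desmond dragged the wagon, not the radio; the radio belongs to the assembling event.
(e) Entailed — the narrative places the dragging before the loading.
(f) Entailed — 'hold' is an activity; 'was holding' entails that some holding happened, so 'held' holds.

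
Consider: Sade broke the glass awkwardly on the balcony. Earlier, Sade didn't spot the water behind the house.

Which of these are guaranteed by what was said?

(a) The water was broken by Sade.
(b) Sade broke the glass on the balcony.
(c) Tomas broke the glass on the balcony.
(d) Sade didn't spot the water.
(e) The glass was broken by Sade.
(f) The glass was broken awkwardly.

(a) Not entailed — Sade broke the glass, not the water; the water belongs to the spotting event.
(b) Entailed — the original entails any weakening of itself; this just drops 'awkwardly'.
(c) Not entailed — the passage has Sade breaking the glass, not Tomas.
(d) Not entailed — dropping 'behind the house' under negation is not valid — the original leaves open that Sade spotted the water some other way.
(e) Entailed — this follows by dropping conjuncts from the breaking event's description.
(f) Entailed — the original entails any weakening of itself; this just drops 'on the balcony' and generalizes the agent.

(b), (e), (f)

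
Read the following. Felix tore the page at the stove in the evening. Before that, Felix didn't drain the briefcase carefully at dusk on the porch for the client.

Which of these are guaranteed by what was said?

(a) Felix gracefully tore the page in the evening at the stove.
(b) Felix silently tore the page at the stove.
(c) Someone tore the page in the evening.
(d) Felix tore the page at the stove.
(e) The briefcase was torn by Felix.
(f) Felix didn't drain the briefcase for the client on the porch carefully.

(c), (d)

(a) Not entailed — 'gracefully' adds information not in the original event.
(b) Not entailed — 'silently' adds information not in the original event.
(c) Entailed — the original entails any weakening of itself; this just drops 'at the stove' and generalizes the agent.
(d) Entailed — every conjunct here is already in the original tearing event.
(e) Not entailed — Felix tore the page, not the briefcase; the briefcase belongs to the draining event.
(f) Not entailed — dropping 'at dusk' under negation is not valid — the original leaves open that Felix drained the briefcase some other way.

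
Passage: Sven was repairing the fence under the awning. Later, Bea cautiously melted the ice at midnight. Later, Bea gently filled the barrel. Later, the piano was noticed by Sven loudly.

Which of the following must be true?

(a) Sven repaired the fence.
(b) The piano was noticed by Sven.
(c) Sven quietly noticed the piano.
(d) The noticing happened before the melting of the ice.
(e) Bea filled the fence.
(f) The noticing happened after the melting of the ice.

(b), (f)

(a) Not entailed — 'was repairing' is progressive on an accomplishment; it does not entail the completed 'repaired'.
(b) Entailed — every conjunct here is already in the original noticing event.
(c) Not entailed — 'quietly' adds a manner not in (and inconsistent with) the original.
(d) Not entailed — the narrative places the melting before the noticing, not after.
(e) Not entailed — Bea filled the barrel, not the fence; the fence belongs to the repairing event.
(f) Entailed — the narrative places the melting before the noticing.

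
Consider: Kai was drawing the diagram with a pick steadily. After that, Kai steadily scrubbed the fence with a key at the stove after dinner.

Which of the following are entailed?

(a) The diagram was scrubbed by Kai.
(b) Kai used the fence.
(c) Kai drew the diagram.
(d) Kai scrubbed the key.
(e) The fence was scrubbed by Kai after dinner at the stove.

(a) Not entailed — Kai scrubbed the fence, not the diagram; the diagram belongs to the drawing event.
(b) Not entailed — the fence is the patient, not an instrument — Kai used a key.
(c) Not entailed — 'was drawing' is progressive on an accomplishment; it does not entail the completed 'drew'.
(d) Not entailed — the key is the instrument, not what was scrubbed.
(e) Entailed — the original entails any weakening of itself; this just drops 'steadily', 'with a key'.

(e)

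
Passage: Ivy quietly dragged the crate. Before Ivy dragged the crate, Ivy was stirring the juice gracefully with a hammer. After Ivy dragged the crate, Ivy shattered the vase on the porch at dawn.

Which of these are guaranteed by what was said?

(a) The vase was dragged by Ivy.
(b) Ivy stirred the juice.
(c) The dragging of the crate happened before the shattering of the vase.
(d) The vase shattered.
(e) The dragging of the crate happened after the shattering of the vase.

(a) Not entailed — Ivy dragged the crate, not the vase; the vase belongs to the shattering event.
(b) Entailed — 'stir' is an activity; 'was stirring' entails that some stirring happened, so 'stirred' holds.
(c) Entailed — the narrative places the dragging before the shattering.
(d) Entailed — 'Ivy shattered the vase' is causative; it entails the inchoative 'the vase shattered'.
(e) Not entailed — the narrative places the dragging before the shattering, not after.

(b), (c), (d)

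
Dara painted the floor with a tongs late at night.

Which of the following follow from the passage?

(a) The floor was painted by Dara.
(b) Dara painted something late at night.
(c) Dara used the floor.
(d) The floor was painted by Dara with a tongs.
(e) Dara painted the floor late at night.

(a) Entailed — the original entails any weakening of itself; this just drops 'late at night', 'with a tongs'.
(b) Entailed — dropping 'with a tongs' and generalizing the patient leaves a sub-description the original still satisfies.
(c) Not entailed — the floor is the patient, not an instrument — Dara used a tongs.
(d) Entailed — every conjunct here is already in the original painting event.
(e) Entailed — every conjunct here is already in the original painting event.

(a), (b), (d), (e)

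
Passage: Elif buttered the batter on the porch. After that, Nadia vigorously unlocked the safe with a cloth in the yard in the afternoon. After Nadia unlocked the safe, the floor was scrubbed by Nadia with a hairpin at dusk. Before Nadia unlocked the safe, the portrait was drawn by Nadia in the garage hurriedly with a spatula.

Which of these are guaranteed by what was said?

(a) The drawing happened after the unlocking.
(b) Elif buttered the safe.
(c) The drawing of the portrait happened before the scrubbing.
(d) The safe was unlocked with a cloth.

(c), (d)

(a) Not entailed — the narrative places the drawing before the unlocking, not after.
(b) Not entailed — Elif buttered the batter, not the safe; the safe belongs to the unlocking event.
(c) Entailed — the narrative places the drawing before the scrubbing.
(d) Entailed — this follows by dropping conjuncts from the unlocking event's description.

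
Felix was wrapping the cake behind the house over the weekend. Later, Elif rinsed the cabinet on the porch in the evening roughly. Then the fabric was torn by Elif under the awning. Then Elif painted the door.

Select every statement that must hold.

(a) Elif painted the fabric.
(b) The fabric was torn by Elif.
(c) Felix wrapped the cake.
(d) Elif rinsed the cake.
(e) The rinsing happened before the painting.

(a) Not entailed — Elif painted the door, not the fabric; the fabric belongs to the tearing event.
(b) Entailed — this follows by dropping conjuncts from the tearing event's description.
(c) Not entailed — 'was wrapping' is progressive on an accomplishment; it does not entail the completed 'wrapped'.
(d) Not entailed — Elif rinsed the cabinet, not the cake; the cake belongs to the wrapping event.
(e) Entailed — the narrative places the rinsing before the painting.

(b), (e)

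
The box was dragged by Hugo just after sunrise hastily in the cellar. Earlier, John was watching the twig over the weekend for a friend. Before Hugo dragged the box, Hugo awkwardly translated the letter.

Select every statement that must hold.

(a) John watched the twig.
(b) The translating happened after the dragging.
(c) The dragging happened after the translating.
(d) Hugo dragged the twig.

(a), (c)

(a) Entailed — 'watch' is an activity; 'was watching' entails that some watching happened, so 'watched' holds.
(b) Not entailed — the narrative places the translating before the dragging, not after.
(c) Entailed — the narrative places the translating before the dragging.
(d) Not entailed — Hugo dragged the box, not the twig; the twig belongs to the watching event.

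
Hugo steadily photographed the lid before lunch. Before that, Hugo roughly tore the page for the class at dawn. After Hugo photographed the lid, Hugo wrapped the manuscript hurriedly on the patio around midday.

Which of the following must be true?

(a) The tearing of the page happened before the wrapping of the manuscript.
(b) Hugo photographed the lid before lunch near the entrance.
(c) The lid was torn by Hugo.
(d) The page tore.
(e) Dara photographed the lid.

(a), (d)

(a) Entailed — the narrative places the tearing before the wrapping.
(b) Not entailed — 'near the entrance' adds information not in the original event.
(c) Not entailed — Hugo tore the page, not the lid; the lid belongs to the photographing event.
(d) Entailed — 'Hugo tore the page' is causative; it entails the inchoative 'the page tore'.
(e) Not entailed — the passage has Hugo photographing the lid, not Dara.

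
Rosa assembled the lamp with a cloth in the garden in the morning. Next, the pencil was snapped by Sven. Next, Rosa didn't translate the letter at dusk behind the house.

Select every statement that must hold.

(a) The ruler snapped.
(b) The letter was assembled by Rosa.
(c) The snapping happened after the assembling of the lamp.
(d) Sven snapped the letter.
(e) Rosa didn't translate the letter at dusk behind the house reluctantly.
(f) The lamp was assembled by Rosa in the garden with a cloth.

(a) Not entailed — the pencil is what snapped, not the ruler.
(b) Not entailed — Rosa assembled the lamp, not the letter; the letter belongs to the translating event.
(c) Entailed — the narrative places the assembling before the snapping.
(d) Not entailed — Sven snapped the pencil, not the letter; the letter belongs to the translating event.
(e) Entailed — under negation, adding a further restriction is entailed: if no such translating event occurred, none occurred reluctantly either.
(f) Entailed — the original entails any weakening of itself; this just drops 'in the morning'.

(c), (e), (f)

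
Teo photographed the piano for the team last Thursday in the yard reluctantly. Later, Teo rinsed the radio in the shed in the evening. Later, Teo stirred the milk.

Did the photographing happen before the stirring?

The narrative orders the photographing before the stirring.

yes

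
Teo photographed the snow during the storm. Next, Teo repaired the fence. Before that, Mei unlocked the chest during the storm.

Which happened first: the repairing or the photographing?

the photographing

The connectives place the photographing before the repairing.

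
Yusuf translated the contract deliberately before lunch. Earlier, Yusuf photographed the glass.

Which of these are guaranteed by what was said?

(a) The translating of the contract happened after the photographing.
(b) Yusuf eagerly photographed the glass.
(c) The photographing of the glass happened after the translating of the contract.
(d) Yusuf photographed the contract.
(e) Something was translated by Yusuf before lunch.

(a) Entailed — the narrative places the photographing before the translating.
(b) Not entailed — 'eagerly' adds information not in the original event.
(c) Not entailed — the narrative places the photographing before the translating, not after.
(d) Not entailed — Yusuf photographed the glass, not the contract; the contract belongs to the translating event.
(e) Entailed — dropping 'deliberately' and generalizing the patient leaves a sub-description the original still satisfies.

(a), (e)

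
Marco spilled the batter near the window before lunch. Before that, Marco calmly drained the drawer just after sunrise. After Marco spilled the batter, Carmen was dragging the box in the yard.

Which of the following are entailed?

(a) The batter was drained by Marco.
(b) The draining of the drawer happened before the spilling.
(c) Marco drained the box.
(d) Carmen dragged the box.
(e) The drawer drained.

(b), (d), (e)

(a) Not entailed — Marco drained the drawer, not the batter; the batter belongs to the spilling event.
(b) Entailed — the narrative places the draining before the spilling.
(c) Not entailed — Marco drained the drawer, not the box; the box belongs to the dragging event.
(d) Entailed — 'drag' is an activity; 'was dragging' entails that some dragging happened, so 'dragged' holds.
(e) Entailed — 'Marco drained the drawer' is causative; it entails the inchoative 'the drawer drained'.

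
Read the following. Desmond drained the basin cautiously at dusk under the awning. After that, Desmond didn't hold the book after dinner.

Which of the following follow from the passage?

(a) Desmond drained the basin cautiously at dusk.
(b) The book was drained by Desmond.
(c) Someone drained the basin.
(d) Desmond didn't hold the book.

(a), (c)

(a) Entailed — this follows by dropping conjuncts from the draining event's description.
(b) Not entailed — Desmond drained the basin, not the book; the book belongs to the holding event.
(c) Entailed — this follows by dropping conjuncts from the draining event's description.
(d) Not entailed — dropping 'after dinner' under negation is not valid — the original leaves open that Desmond held the book some other way.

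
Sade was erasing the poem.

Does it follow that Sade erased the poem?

no

'was erasing' is progressive; for an accomplishment like 'erase the poem', it doesn't entail completion.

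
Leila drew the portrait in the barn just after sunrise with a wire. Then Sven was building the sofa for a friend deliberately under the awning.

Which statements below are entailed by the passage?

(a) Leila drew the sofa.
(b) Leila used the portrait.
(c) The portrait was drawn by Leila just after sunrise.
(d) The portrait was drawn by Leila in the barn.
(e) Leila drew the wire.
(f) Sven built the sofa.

(a) Not entailed — Leila drew the portrait, not the sofa; the sofa belongs to the building event.
(b) Not entailed — the portrait is the patient, not an instrument — Leila used a wire.
(c) Entailed — this follows by dropping conjuncts from the drawing event's description.
(d) Entailed — this follows by dropping conjuncts from the drawing event's description.
(e) Not entailed — the wire is the instrument, not what was drawn.
(f) Not entailed — 'was building' is progressive on an accomplishment; it does not entail the completed 'built'.

(c), (d)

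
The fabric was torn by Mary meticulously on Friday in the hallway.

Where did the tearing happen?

in the hallway

'in the hallway' marks the location of the tearing event.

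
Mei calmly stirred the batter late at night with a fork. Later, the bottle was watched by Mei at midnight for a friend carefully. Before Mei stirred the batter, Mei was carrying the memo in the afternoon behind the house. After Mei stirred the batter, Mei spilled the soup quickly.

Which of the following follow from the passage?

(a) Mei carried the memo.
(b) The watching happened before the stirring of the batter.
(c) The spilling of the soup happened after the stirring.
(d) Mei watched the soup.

(a) Entailed — 'carry' is an activity; 'was carrying' entails that some carrying happened, so 'carried' holds.
(b) Not entailed — the narrative places the stirring before the watching, not after.
(c) Entailed — the narrative places the stirring before the spilling.
(d) Not entailed — Mei watched the bottle, not the soup; the soup belongs to the spilling event.

(a), (c)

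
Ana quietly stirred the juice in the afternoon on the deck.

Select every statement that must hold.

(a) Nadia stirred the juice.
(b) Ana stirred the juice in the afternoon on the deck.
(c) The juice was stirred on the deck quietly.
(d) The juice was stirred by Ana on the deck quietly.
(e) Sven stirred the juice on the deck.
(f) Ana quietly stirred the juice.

(a) Not entailed — the passage has Ana stirring the juice, not Nadia.
(b) Entailed — every conjunct here is already in the original stirring event.
(c) Entailed — dropping 'in the afternoon' and generalizing the agent leaves a sub-description the original still satisfies.
(d) Entailed — the original entails any weakening of itself; this just drops 'in the afternoon'.
(e) Not entailed — the passage has Ana stirring the juice, not Sven.
(f) Entailed — dropping 'in the afternoon', 'on the deck' leaves a sub-description the original still satisfies.

(b), (c), (d), (f)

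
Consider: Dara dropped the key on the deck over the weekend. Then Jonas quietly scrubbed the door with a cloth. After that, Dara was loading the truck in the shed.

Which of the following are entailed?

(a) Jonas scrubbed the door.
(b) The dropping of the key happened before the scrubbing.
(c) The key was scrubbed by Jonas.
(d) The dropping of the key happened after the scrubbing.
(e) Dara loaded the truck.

(a), (b)

(a) Entailed — dropping 'quietly', 'with a cloth' leaves a sub-description the original still satisfies.
(b) Entailed — the narrative places the dropping before the scrubbing.
(c) Not entailed — Jonas scrubbed the door, not the key; the key belongs to the dropping event.
(d) Not entailed — the narrative places the dropping before the scrubbing, not after.
(e) Not entailed — 'was loading' is progressive on an accomplishment; it does not entail the completed 'loaded'.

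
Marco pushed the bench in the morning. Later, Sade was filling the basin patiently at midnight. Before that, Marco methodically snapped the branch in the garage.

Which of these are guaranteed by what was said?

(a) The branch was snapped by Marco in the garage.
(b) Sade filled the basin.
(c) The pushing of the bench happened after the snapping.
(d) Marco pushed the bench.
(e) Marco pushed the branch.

(a) Entailed — this follows by dropping conjuncts from the snapping event's description.
(b) Not entailed — 'was filling' is progressive on an accomplishment; it does not entail the completed 'filled'.
(c) Not entailed — the narrative doesn't order the snapping relative to the pushing.
(d) Entailed — the original entails any weakening of itself; this just drops 'in the morning'.
(e) Not entailed — Marco pushed the bench, not the branch; the branch belongs to the snapping event.

(a), (d)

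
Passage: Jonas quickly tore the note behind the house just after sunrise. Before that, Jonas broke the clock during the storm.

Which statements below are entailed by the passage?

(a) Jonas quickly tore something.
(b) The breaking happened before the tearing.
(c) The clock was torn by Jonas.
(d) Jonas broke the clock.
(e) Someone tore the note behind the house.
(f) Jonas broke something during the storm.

(a) Entailed — dropping 'just after sunrise', 'behind the house' and generalizing the patient leaves a sub-description the original still satisfies.
(b) Entailed — the narrative places the breaking before the tearing.
(c) Not entailed — Jonas tore the note, not the clock; the clock belongs to the breaking event.
(d) Entailed — dropping 'during the storm' leaves a sub-description the original still satisfies.
(e) Entailed — this follows by dropping conjuncts from the tearing event's description.
(f) Entailed — this follows by dropping conjuncts from the breaking event's description.

(a), (b), (d), (e), (f)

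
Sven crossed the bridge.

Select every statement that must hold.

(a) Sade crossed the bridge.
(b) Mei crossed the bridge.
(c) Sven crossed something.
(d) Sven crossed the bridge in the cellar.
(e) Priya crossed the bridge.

(c)

(a) Not entailed — the passage has Sven crossing the bridge, not Sade.
(b) Not entailed — the passage has Sven crossing the bridge, not Mei.
(c) Entailed — this follows by dropping conjuncts from the crossing event's description.
(d) Not entailed — 'in the cellar' adds information not in the original event.
(e) Not entailed — the passage has Sven crossing the bridge, not Priya.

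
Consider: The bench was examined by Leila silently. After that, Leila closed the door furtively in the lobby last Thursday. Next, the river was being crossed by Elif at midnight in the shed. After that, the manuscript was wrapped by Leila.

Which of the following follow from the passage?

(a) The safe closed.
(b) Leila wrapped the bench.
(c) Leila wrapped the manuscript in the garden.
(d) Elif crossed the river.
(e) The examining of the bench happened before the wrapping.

(e)

(a) Not entailed — the door is what closed, not the safe.
(b) Not entailed — Leila wrapped the manuscript, not the bench; the bench belongs to the examining event.
(c) Not entailed — 'in the garden' adds information not in the original event.
(d) Not entailed — 'was crossing' is progressive on an accomplishment; it does not entail the completed 'crossed'.
(e) Entailed — the narrative places the examining before the wrapping.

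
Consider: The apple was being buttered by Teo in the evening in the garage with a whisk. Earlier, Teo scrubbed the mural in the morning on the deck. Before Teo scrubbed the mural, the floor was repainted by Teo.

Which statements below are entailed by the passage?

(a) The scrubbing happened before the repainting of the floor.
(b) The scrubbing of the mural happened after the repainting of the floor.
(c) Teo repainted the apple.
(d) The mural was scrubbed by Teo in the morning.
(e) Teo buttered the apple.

(b), (d)

(a) Not entailed — the narrative places the repainting before the scrubbing, not after.
(b) Entailed — the narrative places the repainting before the scrubbing.
(c) Not entailed — Teo repainted the floor, not the apple; the apple belongs to the buttering event.
(d) Entailed — every conjunct here is already in the original scrubbing event.
(e) Not entailed — 'was buttering' is progressive on an accomplishment; it does not entail the completed 'buttered'.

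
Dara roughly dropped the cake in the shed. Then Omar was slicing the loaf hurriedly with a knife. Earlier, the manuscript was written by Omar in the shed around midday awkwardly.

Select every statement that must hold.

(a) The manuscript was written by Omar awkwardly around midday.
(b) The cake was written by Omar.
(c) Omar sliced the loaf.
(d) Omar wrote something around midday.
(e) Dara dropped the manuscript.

(a), (d)

(a) Entailed — dropping 'in the shed' leaves a sub-description the original still satisfies.
(b) Not entailed — Omar wrote the manuscript, not the cake; the cake belongs to the dropping event.
(c) Not entailed — 'was slicing' is progressive on an accomplishment; it does not entail the completed 'sliced'.
(d) Entailed — every conjunct here is already in the original writing event.
(e) Not entailed — Dara dropped the cake, not the manuscript; the manuscript belongs to the writing event.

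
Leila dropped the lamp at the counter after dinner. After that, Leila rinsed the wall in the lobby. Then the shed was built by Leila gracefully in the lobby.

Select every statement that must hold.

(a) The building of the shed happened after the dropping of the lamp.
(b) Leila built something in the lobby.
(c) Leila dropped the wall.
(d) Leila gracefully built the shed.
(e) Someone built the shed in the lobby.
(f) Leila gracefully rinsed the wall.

(a) Entailed — the narrative places the dropping before the building.
(b) Entailed — dropping 'gracefully' and generalizing the patient leaves a sub-description the original still satisfies.
(c) Not entailed — Leila dropped the lamp, not the wall; the wall belongs to the rinsing event.
(d) Entailed — every conjunct here is already in the original building event.
(e) Entailed — every conjunct here is already in the original building event.
(f) Not entailed — 'gracefully' adds information not in the original event.

(a), (b), (d), (e)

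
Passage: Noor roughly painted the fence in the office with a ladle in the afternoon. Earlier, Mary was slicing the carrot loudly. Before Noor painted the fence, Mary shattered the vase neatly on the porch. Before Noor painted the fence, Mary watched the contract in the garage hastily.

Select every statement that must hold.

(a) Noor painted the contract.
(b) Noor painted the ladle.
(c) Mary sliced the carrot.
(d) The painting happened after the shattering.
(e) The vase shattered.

(d), (e)

(a) Not entailed — Noor painted the fence, not the contract; the contract belongs to the watching event.
(b) Not entailed — the ladle is the instrument, not what was painted.
(c) Not entailed — 'was slicing' is progressive on an accomplishment; it does not entail the completed 'sliced'.
(d) Entailed — the narrative places the shattering before the painting.
(e) Entailed — 'Mary shattered the vase' is causative; it entails the inchoative 'the vase shattered'.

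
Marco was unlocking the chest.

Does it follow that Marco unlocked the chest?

no

'was unlocking' is progressive; for an accomplishment like 'unlock the chest', it doesn't entail completion.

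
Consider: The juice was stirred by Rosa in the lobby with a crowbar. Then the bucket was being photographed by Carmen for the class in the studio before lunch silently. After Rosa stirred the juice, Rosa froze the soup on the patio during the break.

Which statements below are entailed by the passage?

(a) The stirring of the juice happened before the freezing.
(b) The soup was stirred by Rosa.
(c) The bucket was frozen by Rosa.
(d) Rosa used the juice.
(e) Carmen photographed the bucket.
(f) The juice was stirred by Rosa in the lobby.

(a) Entailed — the narrative places the stirring before the freezing.
(b) Not entailed — Rosa stirred the juice, not the soup; the soup belongs to the freezing event.
(c) Not entailed — Rosa froze the soup, not the bucket; the bucket belongs to the photographing event.
(d) Not entailed — the juice is the patient, not an instrument — Rosa used a crowbar.
(e) Not entailed — 'was photographing' is progressive on an accomplishment; it does not entail the completed 'photographed'.
(f) Entailed — the original entails any weakening of itself; this just drops 'with a crowbar'.

(a), (f)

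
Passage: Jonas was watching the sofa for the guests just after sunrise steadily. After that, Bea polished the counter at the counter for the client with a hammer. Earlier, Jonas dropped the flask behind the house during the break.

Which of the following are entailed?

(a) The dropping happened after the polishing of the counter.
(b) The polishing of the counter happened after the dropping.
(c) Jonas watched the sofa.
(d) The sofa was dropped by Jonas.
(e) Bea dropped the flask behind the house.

(a) Not entailed — the narrative places the dropping before the polishing, not after.
(b) Entailed — the narrative places the dropping before the polishing.
(c) Entailed — 'watch' is an activity; 'was watching' entails that some watching happened, so 'watched' holds.
(d) Not entailed — Jonas dropped the flask, not the sofa; the sofa belongs to the watching event.
(e) Not entailed — the passage has Jonas dropping the flask, not Bea.

(b), (c)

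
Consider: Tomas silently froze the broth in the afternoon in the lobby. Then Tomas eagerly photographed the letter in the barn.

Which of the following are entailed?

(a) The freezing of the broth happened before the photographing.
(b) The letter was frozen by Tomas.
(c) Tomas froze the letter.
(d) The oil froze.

(a)

(a) Entailed — the narrative places the freezing before the photographing.
(b) Not entailed — Tomas froze the broth, not the letter; the letter belongs to the photographing event.
(c) Not entailed — Tomas froze the broth, not the letter; the letter belongs to the photographing event.
(d) Not entailed — the broth is what froze, not the oil.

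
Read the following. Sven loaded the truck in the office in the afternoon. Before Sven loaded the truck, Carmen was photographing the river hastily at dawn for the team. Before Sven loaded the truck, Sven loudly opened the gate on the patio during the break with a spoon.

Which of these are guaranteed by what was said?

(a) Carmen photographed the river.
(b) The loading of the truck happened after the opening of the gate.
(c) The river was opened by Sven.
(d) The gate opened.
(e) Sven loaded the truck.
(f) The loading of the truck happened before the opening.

(a) Not entailed — 'was photographing' is progressive on an accomplishment; it does not entail the completed 'photographed'.
(b) Entailed — the narrative places the opening before the loading.
(c) Not entailed — Sven opened the gate, not the river; the river belongs to the photographing event.
(d) Entailed — 'Sven opened the gate' is causative; it entails the inchoative 'the gate opened'.
(e) Entailed — dropping 'in the office', 'in the afternoon' leaves a sub-description the original still satisfies.
(f) Not entailed — the narrative places the opening before the loading, not after.

(b), (d), (e)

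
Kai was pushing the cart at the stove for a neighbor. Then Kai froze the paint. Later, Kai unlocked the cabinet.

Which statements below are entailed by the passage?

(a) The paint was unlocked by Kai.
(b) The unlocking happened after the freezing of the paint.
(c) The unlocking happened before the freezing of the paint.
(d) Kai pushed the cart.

(a) Not entailed — Kai unlocked the cabinet, not the paint; the paint belongs to the freezing event.
(b) Entailed — the narrative places the freezing before the unlocking.
(c) Not entailed — the narrative places the freezing before the unlocking, not after.
(d) Entailed — 'push' is an activity; 'was pushing' entails that some pushing happened, so 'pushed' holds.

(b), (d)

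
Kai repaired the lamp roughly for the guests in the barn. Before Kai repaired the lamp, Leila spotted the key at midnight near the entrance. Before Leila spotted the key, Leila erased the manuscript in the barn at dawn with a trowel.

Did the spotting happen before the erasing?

no

The narrative orders the erasing before the spotting.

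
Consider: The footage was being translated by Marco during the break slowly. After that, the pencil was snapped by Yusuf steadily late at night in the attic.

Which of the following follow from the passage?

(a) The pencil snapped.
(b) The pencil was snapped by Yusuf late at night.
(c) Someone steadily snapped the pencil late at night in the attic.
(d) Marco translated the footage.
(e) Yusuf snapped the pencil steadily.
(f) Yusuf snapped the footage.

(a) Entailed — 'Yusuf snapped the pencil' is causative; it entails the inchoative 'the pencil snapped'.
(b) Entailed — this follows by dropping conjuncts from the snapping event's description.
(c) Entailed — this follows by dropping conjuncts from the snapping event's description.
(d) Not entailed — 'was translating' is progressive on an accomplishment; it does not entail the completed 'translated'.
(e) Entailed — every conjunct here is already in the original snapping event.
(f) Not entailed — Yusuf snapped the pencil, not the footage; the footage belongs to the translating event.

(a), (b), (c), (e)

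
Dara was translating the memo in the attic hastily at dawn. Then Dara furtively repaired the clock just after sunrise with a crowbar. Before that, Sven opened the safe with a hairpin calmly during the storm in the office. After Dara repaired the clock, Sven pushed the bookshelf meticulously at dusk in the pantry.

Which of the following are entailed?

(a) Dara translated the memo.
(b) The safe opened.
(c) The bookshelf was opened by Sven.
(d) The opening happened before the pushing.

(b), (d)

(a) Not entailed — 'was translating' is progressive on an accomplishment; it does not entail the completed 'translated'.
(b) Entailed — 'Sven opened the safe' is causative; it entails the inchoative 'the safe opened'.
(c) Not entailed — Sven opened the safe, not the bookshelf; the bookshelf belongs to the pushing event.
(d) Entailed — the narrative places the opening before the pushing.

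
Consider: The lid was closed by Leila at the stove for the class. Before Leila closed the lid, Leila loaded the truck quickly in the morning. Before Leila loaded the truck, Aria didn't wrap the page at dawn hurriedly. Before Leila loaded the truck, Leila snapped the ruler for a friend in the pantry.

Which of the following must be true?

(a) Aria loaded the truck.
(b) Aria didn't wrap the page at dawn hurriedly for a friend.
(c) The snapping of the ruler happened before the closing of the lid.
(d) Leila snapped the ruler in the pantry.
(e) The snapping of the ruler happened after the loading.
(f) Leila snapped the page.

(a) Not entailed — the passage has Leila loading the truck, not Aria.
(b) Entailed — under negation, adding a further restriction is entailed: if no such wrapping event occurred, none occurred for a friend either.
(c) Entailed — the narrative places the snapping before the closing.
(d) Entailed — this follows by dropping conjuncts from the snapping event's description.
(e) Not entailed — the narrative places the snapping before the loading, not after.
(f) Not entailed — Leila snapped the ruler, not the page; the page belongs to the wrapping event.

(b), (c), (d)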